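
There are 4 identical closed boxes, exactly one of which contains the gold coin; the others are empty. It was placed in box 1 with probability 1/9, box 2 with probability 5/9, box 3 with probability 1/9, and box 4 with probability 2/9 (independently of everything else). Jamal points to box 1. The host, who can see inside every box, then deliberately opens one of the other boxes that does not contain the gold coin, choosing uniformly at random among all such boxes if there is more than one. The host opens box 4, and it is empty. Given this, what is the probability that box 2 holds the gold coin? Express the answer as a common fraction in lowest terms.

3/4

Condition on the true location of the gold coin.
If it is in box 1 (prior 1/9): the host has 3 equally likely choices, so probability 1/3; weight (1/9)·(1/3) = 1/27.
If it is in box 2 (prior 5/9): the host has 2 equally likely choices, so probability 1/2; weight (5/9)·(1/2) = 5/18.
If it is in box 3 (prior 1/9): the host has 2 equally likely choices, so probability 1/2; weight (1/9)·(1/2) = 1/18.
If it is in box 4 (prior 2/9): the host opened box 4, so this case is ruled out; weight (2/9)·0 = 0.
The weights sum to 10/27.
So P(the gold coin in box 2 | the host opened box 4) = (5/18) / (10/27) = 3/4.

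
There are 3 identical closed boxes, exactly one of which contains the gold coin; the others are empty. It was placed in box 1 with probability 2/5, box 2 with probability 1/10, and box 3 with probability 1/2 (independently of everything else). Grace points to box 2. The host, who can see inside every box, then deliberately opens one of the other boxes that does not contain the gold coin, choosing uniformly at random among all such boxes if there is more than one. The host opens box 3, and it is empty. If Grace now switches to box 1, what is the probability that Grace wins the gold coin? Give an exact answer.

Condition on the true location of the gold coin.
If it is in box 1 (prior 2/5): the host has no choice, probability 1; weight (2/5)·1 = 2/5.
If it is in box 2 (prior 1/10): the host has 2 equally likely choices, so probability 1/2; weight (1/10)·(1/2) = 1/20.
If it is in box 3 (prior 1/2): the host opened box 3, so this case is ruled out; weight (1/2)·0 = 0.
The weights sum to 9/20.
So P(the gold coin in box 1 | the host opened box 3) = (2/5) / (9/20) = 8/9.

8/9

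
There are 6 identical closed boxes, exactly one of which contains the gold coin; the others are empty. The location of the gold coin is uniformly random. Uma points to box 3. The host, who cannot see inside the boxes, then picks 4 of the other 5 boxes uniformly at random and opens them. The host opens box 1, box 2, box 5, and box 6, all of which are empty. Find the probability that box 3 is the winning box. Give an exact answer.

Condition on the true location of the gold coin.
If it is in any of boxes 1, 2, 5, and 6 (prior 1/6 each): that box was opened and seen not to hold the prize — ruled out; weight (1/6)·0 = 0 each.
If it is in either of boxes 3 and 4 (prior 1/6 each): the host picks exactly this set with probability 1/5 regardless, and none is the prize; weight (1/6)·(1/5) = 1/30 each.
The weights sum to 1/15.
So P(the gold coin in box 3 | the host opened box 1, box 2, box 5, and box 6) = (1/30) / (1/15) = 1/2.

1/2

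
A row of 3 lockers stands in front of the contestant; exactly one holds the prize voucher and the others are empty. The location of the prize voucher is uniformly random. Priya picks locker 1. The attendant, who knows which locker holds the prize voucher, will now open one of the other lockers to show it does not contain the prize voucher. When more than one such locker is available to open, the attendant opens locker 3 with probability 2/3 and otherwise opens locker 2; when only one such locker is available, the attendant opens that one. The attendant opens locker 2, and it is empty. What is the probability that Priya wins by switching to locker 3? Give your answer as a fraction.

3/4

Consider each possible location of the prize voucher in turn.
If it is in locker 1 (prior 1/3): locker 3 is available but not opened, probability 1/3; weight (1/3)·(1/3) = 1/9.
If it is in locker 2 (prior 1/3): the attendant opened locker 2, so this case is ruled out; weight (1/3)·0 = 0.
If it is in locker 3 (prior 1/3): only locker 2 is available, probability 1; weight (1/3)·1 = 1/3.
The weights sum to 4/9.
So P(the prize voucher in locker 3 | the attendant opened locker 2) = (1/3) / (4/9) = 3/4.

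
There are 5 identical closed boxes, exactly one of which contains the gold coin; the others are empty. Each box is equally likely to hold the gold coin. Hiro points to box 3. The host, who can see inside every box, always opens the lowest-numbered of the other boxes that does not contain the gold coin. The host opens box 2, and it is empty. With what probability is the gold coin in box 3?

0

Consider each possible location of the gold coin in turn.
If it is in box 1 (prior 1/5): box 2 is the lowest-numbered option available, probability 1; weight (1/5)·1 = 1/5.
If it is in box 2 (prior 1/5): the host opened box 2, so this case is ruled out; weight (1/5)·0 = 0.
If it is in any of boxes 3, 4, and 5 (prior 1/5 each): the host would have opened box 1 instead, probability 0; weight (1/5)·0 = 0 each.
The weights sum to 1/5.
So P(the gold coin in box 3 | the host opened box 2) = 0 / (1/5) = 0.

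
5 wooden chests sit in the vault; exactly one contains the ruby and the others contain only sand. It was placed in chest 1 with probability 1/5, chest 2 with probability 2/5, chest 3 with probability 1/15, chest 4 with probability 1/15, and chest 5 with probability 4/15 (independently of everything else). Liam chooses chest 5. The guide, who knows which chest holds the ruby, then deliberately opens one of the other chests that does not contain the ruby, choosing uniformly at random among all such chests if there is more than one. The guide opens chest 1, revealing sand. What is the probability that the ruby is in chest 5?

3/11

Apply Bayes' rule, conditioning on where the ruby actually is.
If it is in chest 1 (prior 1/5): the guide opened chest 1, so this case is ruled out; weight (1/5)·0 = 0.
If it is in chest 2 (prior 2/5): the guide has 3 equally likely choices, so probability 1/3; weight (2/5)·(1/3) = 2/15.
If it is in either of chests 3 and 4 (prior 1/15 each): the guide has 3 equally likely choices, so probability 1/3; weight (1/15)·(1/3) = 1/45 each.
If it is in chest 5 (prior 4/15): the guide has 4 equally likely choices, so probability 1/4; weight (4/15)·(1/4) = 1/15.
The weights sum to 11/45.
So P(the ruby in chest 5 | the guide opened chest 1) = (1/15) / (11/45) = 3/11.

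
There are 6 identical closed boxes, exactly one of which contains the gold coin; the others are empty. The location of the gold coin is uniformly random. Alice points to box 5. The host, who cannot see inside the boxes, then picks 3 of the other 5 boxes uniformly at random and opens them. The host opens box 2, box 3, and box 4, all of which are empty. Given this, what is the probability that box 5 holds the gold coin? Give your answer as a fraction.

1/3

Because the host chose which boxes to open without knowing where the gold coin is, the choice is independent of the prize location. Learning that none of the 3 opened boxes holds the gold coin simply rules out those 3 locations and leaves the remaining 3 boxes still equally likely by symmetry.
So P(the gold coin in box 5) = 1/3.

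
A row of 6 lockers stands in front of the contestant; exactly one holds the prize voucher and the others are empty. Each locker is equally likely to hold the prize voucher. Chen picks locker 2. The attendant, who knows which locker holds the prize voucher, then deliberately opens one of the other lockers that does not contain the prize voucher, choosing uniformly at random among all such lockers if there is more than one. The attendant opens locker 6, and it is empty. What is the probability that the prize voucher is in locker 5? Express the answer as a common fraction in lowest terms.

Condition on the true location of the prize voucher.
If it is in any of lockers 1, 3, 4, and 5 (prior 1/6 each): the attendant has 4 equally likely choices, so probability 1/4; weight (1/6)·(1/4) = 1/24 each.
If it is in locker 2 (prior 1/6): the attendant has 5 equally likely choices, so probability 1/5; weight (1/6)·(1/5) = 1/30.
If it is in locker 6 (prior 1/6): the attendant opened locker 6, so this case is ruled out; weight (1/6)·0 = 0.
The weights sum to 1/5.
So P(the prize voucher in locker 5 | the attendant opened locker 6) = (1/24) / (1/5) = 5/24.

5/24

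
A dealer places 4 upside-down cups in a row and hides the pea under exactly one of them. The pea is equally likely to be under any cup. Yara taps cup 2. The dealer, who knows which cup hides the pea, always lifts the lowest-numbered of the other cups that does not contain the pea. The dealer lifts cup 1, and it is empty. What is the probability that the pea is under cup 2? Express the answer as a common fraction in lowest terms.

Apply Bayes' rule, conditioning on where the pea actually is.
If it is under cup 1 (prior 1/4): the dealer opened cup 1, so this case is ruled out; weight (1/4)·0 = 0.
If it is under any of cups 2, 3, and 4 (prior 1/4 each): cup 1 is the lowest-numbered option available, probability 1; weight (1/4)·1 = 1/4 each.
The weights sum to 3/4.
So P(the pea under cup 2 | the dealer opened cup 1) = (1/4) / (3/4) = 1/3.

1/3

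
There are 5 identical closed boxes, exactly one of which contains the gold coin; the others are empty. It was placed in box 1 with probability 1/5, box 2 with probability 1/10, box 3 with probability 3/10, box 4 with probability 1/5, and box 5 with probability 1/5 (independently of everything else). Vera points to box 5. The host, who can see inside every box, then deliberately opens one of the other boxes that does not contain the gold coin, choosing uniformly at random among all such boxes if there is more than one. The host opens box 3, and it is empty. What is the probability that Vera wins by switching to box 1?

Apply Bayes' rule, conditioning on where the gold coin actually is.
If it is in either of boxes 1 and 4 (prior 1/5 each): the host has 3 equally likely choices, so probability 1/3; weight (1/5)·(1/3) = 1/15 each.
If it is in box 2 (prior 1/10): the host has 3 equally likely choices, so probability 1/3; weight (1/10)·(1/3) = 1/30.
If it is in box 3 (prior 3/10): the host opened box 3, so this case is ruled out; weight (3/10)·0 = 0.
If it is in box 5 (prior 1/5): the host has 4 equally likely choices, so probability 1/4; weight (1/5)·(1/4) = 1/20.
The weights sum to 13/60.
So P(the gold coin in box 1 | the host opened box 3) = (1/15) / (13/60) = 4/13.

4/13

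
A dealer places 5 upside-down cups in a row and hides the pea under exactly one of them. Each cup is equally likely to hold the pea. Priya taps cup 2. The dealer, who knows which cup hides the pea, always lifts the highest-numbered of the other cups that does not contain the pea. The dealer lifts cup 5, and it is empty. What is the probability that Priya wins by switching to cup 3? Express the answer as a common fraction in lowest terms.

Apply Bayes' rule, conditioning on where the pea actually is.
If it is under any of cups 1, 2, 3, and 4 (prior 1/5 each): cup 5 is the highest-numbered option available, probability 1; weight (1/5)·1 = 1/5 each.
If it is under cup 5 (prior 1/5): the dealer opened cup 5, so this case is ruled out; weight (1/5)·0 = 0.
The weights sum to 4/5.
So P(the pea under cup 3 | the dealer opened cup 5) = (1/5) / (4/5) = 1/4.

1/4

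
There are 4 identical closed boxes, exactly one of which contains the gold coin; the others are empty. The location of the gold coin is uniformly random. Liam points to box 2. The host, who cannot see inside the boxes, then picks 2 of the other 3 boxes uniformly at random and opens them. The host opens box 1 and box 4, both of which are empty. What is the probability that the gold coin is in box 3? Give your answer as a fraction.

Because the host chose which boxes to open without knowing where the gold coin is, the choice is independent of the prize location. Learning that none of the 2 opened boxes holds the gold coin simply rules out those 2 locations and leaves the remaining 2 boxes still equally likely by symmetry.
So P(the gold coin in box 3) = 1/2.

1/2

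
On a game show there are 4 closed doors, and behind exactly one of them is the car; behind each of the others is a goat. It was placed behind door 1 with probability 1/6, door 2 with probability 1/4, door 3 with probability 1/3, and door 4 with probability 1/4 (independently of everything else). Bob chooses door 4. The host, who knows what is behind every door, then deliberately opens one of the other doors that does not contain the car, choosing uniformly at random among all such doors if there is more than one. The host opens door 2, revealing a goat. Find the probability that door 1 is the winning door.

1/4

Apply Bayes' rule, conditioning on where the car actually is.
If it is behind door 1 (prior 1/6): the host has 2 equally likely choices, so probability 1/2; weight (1/6)·(1/2) = 1/12.
If it is behind door 2 (prior 1/4): the host opened door 2, so this case is ruled out; weight (1/4)·0 = 0.
If it is behind door 3 (prior 1/3): the host has 2 equally likely choices, so probability 1/2; weight (1/3)·(1/2) = 1/6.
If it is behind door 4 (prior 1/4): the host has 3 equally likely choices, so probability 1/3; weight (1/4)·(1/3) = 1/12.
The weights sum to 1/3.
So P(the car behind door 1 | the host opened door 2) = (1/12) / (1/3) = 1/4.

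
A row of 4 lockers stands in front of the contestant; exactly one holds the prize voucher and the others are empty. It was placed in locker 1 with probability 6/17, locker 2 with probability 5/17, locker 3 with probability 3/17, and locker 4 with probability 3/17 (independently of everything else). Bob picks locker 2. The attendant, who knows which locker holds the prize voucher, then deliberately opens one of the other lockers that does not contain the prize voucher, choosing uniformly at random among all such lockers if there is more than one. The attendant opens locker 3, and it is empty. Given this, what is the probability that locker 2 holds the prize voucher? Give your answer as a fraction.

10/37

Consider each possible location of the prize voucher in turn.
If it is in locker 1 (prior 6/17): the attendant has 2 equally likely choices, so probability 1/2; weight (6/17)·(1/2) = 3/17.
If it is in locker 2 (prior 5/17): the attendant has 3 equally likely choices, so probability 1/3; weight (5/17)·(1/3) = 5/51.
If it is in locker 3 (prior 3/17): the attendant opened locker 3, so this case is ruled out; weight (3/17)·0 = 0.
If it is in locker 4 (prior 3/17): the attendant has 2 equally likely choices, so probability 1/2; weight (3/17)·(1/2) = 3/34.
The weights sum to 37/102.
So P(the prize voucher in locker 2 | the attendant opened locker 3) = (5/51) / (37/102) = 10/37.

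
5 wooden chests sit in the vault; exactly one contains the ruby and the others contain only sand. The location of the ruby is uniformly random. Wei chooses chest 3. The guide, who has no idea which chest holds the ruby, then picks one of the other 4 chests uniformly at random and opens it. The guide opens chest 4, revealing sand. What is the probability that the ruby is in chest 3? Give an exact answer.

Condition on the true location of the ruby.
If it is in any of chests 1, 2, 3, and 5 (prior 1/5 each): the guide picks chest 4 with probability 1/4 regardless, and it is not the prize; weight (1/5)·(1/4) = 1/20 each.
If it is in chest 4 (prior 1/5): the guide opened chest 4, so this case is ruled out; weight (1/5)·0 = 0.
The weights sum to 1/5.
So P(the ruby in chest 3 | the guide opened chest 4) = (1/20) / (1/5) = 1/4.

1/4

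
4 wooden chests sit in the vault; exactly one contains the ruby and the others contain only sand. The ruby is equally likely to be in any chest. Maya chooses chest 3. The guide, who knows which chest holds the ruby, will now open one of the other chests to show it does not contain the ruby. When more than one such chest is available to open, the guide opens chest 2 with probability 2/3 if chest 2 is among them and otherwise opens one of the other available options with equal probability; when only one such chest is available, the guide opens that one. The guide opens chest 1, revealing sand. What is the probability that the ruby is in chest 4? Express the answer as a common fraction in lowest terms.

1/3

Apply Bayes' rule, conditioning on where the ruby actually is.
If it is in chest 1 (prior 1/4): the guide opened chest 1, so this case is ruled out; weight (1/4)·0 = 0.
If it is in chest 2 (prior 1/4): chest 2 holds the prize so is unavailable; the guide chooses uniformly among the 2 others, probability 1/2; weight (1/4)·(1/2) = 1/8.
If it is in chest 3 (prior 1/4): chest 2 is available but not opened; chest 1 gets probability (1 − 2/3)/2 = 1/6; weight (1/4)·(1/6) = 1/24.
If it is in chest 4 (prior 1/4): chest 2 is available but not opened, probability 1/3; weight (1/4)·(1/3) = 1/12.
The weights sum to 1/4.
So P(the ruby in chest 4 | the guide opened chest 1) = (1/12) / (1/4) = 1/3.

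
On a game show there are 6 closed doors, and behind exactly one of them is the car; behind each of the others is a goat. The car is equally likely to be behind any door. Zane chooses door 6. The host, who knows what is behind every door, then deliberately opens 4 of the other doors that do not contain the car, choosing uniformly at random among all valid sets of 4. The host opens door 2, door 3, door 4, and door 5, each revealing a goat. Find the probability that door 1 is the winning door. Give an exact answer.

Apply Bayes' rule, conditioning on where the car actually is.
If it is behind door 1 (prior 1/6): the host has no choice, probability 1; weight (1/6)·1 = 1/6.
If it is behind any of doors 2, 3, 4, and 5 (prior 1/6 each): that door was opened and seen not to hold the prize — ruled out; weight (1/6)·0 = 0 each.
If it is behind door 6 (prior 1/6): the host has 5 equally likely choices, so probability 1/5; weight (1/6)·(1/5) = 1/30.
The weights sum to 1/5.
So P(the car behind door 1 | the host opened door 2, door 3, door 4, and door 5) = (1/6) / (1/5) = 5/6.

5/6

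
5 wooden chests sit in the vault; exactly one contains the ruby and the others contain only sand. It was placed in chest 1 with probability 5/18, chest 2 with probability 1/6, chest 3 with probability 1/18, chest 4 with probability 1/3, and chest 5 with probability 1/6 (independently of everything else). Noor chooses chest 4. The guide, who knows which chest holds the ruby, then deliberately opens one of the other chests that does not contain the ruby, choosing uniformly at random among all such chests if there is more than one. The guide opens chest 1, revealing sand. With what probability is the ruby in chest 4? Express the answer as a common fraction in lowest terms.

9/23

Consider each possible location of the ruby in turn.
If it is in chest 1 (prior 5/18): the guide opened chest 1, so this case is ruled out; weight (5/18)·0 = 0.
If it is in either of chests 2 and 5 (prior 1/6 each): the guide has 3 equally likely choices, so probability 1/3; weight (1/6)·(1/3) = 1/18 each.
If it is in chest 3 (prior 1/18): the guide has 3 equally likely choices, so probability 1/3; weight (1/18)·(1/3) = 1/54.
If it is in chest 4 (prior 1/3): the guide has 4 equally likely choices, so probability 1/4; weight (1/3)·(1/4) = 1/12.
The weights sum to 23/108.
So P(the ruby in chest 4 | the guide opened chest 1) = (1/12) / (23/108) = 9/23.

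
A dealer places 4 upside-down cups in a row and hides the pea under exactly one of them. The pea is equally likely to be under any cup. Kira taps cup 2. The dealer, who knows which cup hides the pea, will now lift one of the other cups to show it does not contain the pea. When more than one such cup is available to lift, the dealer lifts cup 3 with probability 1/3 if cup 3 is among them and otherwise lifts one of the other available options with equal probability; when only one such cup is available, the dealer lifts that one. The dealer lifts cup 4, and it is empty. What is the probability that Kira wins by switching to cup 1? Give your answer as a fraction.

4/9

Consider each possible location of the pea in turn.
If it is under cup 1 (prior 1/4): cup 3 is available but not opened, probability 2/3; weight (1/4)·(2/3) = 1/6.
If it is under cup 2 (prior 1/4): cup 3 is available but not opened; cup 4 gets probability (1 − 1/3)/2 = 1/3; weight (1/4)·(1/3) = 1/12.
If it is under cup 3 (prior 1/4): cup 3 holds the prize so is unavailable; the dealer chooses uniformly among the 2 others, probability 1/2; weight (1/4)·(1/2) = 1/8.
If it is under cup 4 (prior 1/4): the dealer opened cup 4, so this case is ruled out; weight (1/4)·0 = 0.
The weights sum to 3/8.
So P(the pea under cup 1 | the dealer opened cup 4) = (1/6) / (3/8) = 4/9.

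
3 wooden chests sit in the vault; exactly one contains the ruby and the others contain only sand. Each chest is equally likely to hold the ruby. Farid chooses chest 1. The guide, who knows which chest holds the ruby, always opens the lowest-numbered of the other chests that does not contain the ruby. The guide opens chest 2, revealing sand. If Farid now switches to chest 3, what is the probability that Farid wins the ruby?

Apply Bayes' rule, conditioning on where the ruby actually is.
If it is in either of chests 1 and 3 (prior 1/3 each): chest 2 is the lowest-numbered option available, probability 1; weight (1/3)·1 = 1/3 each.
If it is in chest 2 (prior 1/3): the guide opened chest 2, so this case is ruled out; weight (1/3)·0 = 0.
The weights sum to 2/3.
So P(the ruby in chest 3 | the guide opened chest 2) = (1/3) / (2/3) = 1/2.

1/2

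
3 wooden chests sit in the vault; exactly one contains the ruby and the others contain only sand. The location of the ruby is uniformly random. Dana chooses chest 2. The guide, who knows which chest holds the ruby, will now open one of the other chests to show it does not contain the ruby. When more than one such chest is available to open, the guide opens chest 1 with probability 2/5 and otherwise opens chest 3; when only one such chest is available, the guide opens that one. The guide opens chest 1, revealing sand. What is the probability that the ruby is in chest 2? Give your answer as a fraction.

Consider each possible location of the ruby in turn.
If it is in chest 1 (prior 1/3): the guide opened chest 1, so this case is ruled out; weight (1/3)·0 = 0.
If it is in chest 2 (prior 1/3): chest 1 is available, opened with probability 2/5; weight (1/3)·(2/5) = 2/15.
If it is in chest 3 (prior 1/3): only chest 1 is available, probability 1; weight (1/3)·1 = 1/3.
The weights sum to 7/15.
So P(the ruby in chest 2 | the guide opened chest 1) = (2/15) / (7/15) = 2/7.

2/7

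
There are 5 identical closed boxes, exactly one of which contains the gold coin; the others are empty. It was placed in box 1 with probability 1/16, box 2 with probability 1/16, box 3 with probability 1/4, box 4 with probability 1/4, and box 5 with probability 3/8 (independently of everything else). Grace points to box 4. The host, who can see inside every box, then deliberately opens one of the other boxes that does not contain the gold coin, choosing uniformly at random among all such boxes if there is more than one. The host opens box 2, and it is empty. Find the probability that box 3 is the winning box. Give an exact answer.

Condition on the true location of the gold coin.
If it is in box 1 (prior 1/16): the host has 3 equally likely choices, so probability 1/3; weight (1/16)·(1/3) = 1/48.
If it is in box 2 (prior 1/16): the host opened box 2, so this case is ruled out; weight (1/16)·0 = 0.
If it is in box 3 (prior 1/4): the host has 3 equally likely choices, so probability 1/3; weight (1/4)·(1/3) = 1/12.
If it is in box 4 (prior 1/4): the host has 4 equally likely choices, so probability 1/4; weight (1/4)·(1/4) = 1/16.
If it is in box 5 (prior 3/8): the host has 3 equally likely choices, so probability 1/3; weight (3/8)·(1/3) = 1/8.
The weights sum to 7/24.
So P(the gold coin in box 3 | the host opened box 2) = (1/12) / (7/24) = 2/7.

2/7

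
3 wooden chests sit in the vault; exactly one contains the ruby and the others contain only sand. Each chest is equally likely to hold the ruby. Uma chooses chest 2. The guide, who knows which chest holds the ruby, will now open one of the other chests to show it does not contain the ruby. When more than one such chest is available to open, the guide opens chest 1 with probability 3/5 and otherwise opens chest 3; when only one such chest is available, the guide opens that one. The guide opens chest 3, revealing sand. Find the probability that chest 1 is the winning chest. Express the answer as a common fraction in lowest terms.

Condition on the true location of the ruby.
If it is in chest 1 (prior 1/3): only chest 3 is available, probability 1; weight (1/3)·1 = 1/3.
If it is in chest 2 (prior 1/3): chest 1 is available but not opened, probability 2/5; weight (1/3)·(2/5) = 2/15.
If it is in chest 3 (prior 1/3): the guide opened chest 3, so this case is ruled out; weight (1/3)·0 = 0.
The weights sum to 7/15.
So P(the ruby in chest 1 | the guide opened chest 3) = (1/3) / (7/15) = 5/7.

5/7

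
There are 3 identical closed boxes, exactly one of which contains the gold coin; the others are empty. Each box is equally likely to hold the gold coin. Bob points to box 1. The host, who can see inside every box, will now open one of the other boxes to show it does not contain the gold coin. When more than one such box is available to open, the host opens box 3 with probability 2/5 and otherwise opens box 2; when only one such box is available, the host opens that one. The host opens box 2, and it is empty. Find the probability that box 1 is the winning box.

Consider each possible location of the gold coin in turn.
If it is in box 1 (prior 1/3): box 3 is available but not opened, probability 3/5; weight (1/3)·(3/5) = 1/5.
If it is in box 2 (prior 1/3): the host opened box 2, so this case is ruled out; weight (1/3)·0 = 0.
If it is in box 3 (prior 1/3): only box 2 is available, probability 1; weight (1/3)·1 = 1/3.
The weights sum to 8/15.
So P(the gold coin in box 1 | the host opened box 2) = (1/5) / (8/15) = 3/8.

3/8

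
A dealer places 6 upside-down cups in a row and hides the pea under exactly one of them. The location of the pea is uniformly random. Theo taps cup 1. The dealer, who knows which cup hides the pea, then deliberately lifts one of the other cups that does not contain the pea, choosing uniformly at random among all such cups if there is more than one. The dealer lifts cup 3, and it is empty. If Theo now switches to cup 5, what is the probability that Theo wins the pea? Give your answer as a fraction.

Condition on the true location of the pea.
If it is under cup 1 (prior 1/6): the dealer has 5 equally likely choices, so probability 1/5; weight (1/6)·(1/5) = 1/30.
If it is under any of cups 2, 4, 5, and 6 (prior 1/6 each): the dealer has 4 equally likely choices, so probability 1/4; weight (1/6)·(1/4) = 1/24 each.
If it is under cup 3 (prior 1/6): the dealer opened cup 3, so this case is ruled out; weight (1/6)·0 = 0.
The weights sum to 1/5.
So P(the pea under cup 5 | the dealer opened cup 3) = (1/24) / (1/5) = 5/24.

5/24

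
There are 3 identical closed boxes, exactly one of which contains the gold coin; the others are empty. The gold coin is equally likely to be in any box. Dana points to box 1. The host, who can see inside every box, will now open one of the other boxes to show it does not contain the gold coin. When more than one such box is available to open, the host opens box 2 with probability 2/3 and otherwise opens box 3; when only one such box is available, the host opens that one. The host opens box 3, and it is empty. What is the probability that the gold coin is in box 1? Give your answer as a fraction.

1/4

Apply Bayes' rule, conditioning on where the gold coin actually is.
If it is in box 1 (prior 1/3): box 2 is available but not opened, probability 1/3; weight (1/3)·(1/3) = 1/9.
If it is in box 2 (prior 1/3): only box 3 is available, probability 1; weight (1/3)·1 = 1/3.
If it is in box 3 (prior 1/3): the host opened box 3, so this case is ruled out; weight (1/3)·0 = 0.
The weights sum to 4/9.
So P(the gold coin in box 1 | the host opened box 3) = (1/9) / (4/9) = 1/4.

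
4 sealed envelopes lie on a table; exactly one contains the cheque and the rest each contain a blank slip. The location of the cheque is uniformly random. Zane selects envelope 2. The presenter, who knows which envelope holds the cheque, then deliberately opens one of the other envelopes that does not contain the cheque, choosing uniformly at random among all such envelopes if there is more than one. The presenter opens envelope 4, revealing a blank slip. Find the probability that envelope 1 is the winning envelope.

Condition on the true location of the cheque.
If it is in either of envelopes 1 and 3 (prior 1/4 each): the presenter has 2 equally likely choices, so probability 1/2; weight (1/4)·(1/2) = 1/8 each.
If it is in envelope 2 (prior 1/4): the presenter has 3 equally likely choices, so probability 1/3; weight (1/4)·(1/3) = 1/12.
If it is in envelope 4 (prior 1/4): the presenter opened envelope 4, so this case is ruled out; weight (1/4)·0 = 0.
The weights sum to 1/3.
So P(the cheque in envelope 1 | the presenter opened envelope 4) = (1/8) / (1/3) = 3/8.

3/8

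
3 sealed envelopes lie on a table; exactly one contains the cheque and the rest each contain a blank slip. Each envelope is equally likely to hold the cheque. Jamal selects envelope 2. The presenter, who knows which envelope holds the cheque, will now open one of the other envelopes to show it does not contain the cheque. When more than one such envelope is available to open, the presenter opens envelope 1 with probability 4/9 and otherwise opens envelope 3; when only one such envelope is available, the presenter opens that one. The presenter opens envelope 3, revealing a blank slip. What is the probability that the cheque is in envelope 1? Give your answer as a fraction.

9/14

Condition on the true location of the cheque.
If it is in envelope 1 (prior 1/3): only envelope 3 is available, probability 1; weight (1/3)·1 = 1/3.
If it is in envelope 2 (prior 1/3): envelope 1 is available but not opened, probability 5/9; weight (1/3)·(5/9) = 5/27.
If it is in envelope 3 (prior 1/3): the presenter opened envelope 3, so this case is ruled out; weight (1/3)·0 = 0.
The weights sum to 14/27.
So P(the cheque in envelope 1 | the presenter opened envelope 3) = (1/3) / (14/27) = 9/14.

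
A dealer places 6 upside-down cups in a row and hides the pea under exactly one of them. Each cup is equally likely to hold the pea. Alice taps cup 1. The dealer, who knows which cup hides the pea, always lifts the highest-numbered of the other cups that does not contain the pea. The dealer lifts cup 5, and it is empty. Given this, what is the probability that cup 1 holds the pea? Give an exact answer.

Condition on the true location of the pea.
If it is under any of cups 1, 2, 3, and 4 (prior 1/6 each): the dealer would have opened cup 6 instead, probability 0; weight (1/6)·0 = 0 each.
If it is under cup 5 (prior 1/6): the dealer opened cup 5, so this case is ruled out; weight (1/6)·0 = 0.
If it is under cup 6 (prior 1/6): cup 5 is the highest-numbered option available, probability 1; weight (1/6)·1 = 1/6.
The weights sum to 1/6.
So P(the pea under cup 1 | the dealer opened cup 5) = 0 / (1/6) = 0.

0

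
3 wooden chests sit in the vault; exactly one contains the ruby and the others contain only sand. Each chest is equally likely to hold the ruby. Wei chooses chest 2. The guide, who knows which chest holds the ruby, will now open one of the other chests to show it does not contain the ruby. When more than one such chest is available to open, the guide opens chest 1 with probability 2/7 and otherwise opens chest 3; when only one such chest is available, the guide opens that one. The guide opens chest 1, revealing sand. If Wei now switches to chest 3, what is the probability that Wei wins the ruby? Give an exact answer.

7/9

Apply Bayes' rule, conditioning on where the ruby actually is.
If it is in chest 1 (prior 1/3): the guide opened chest 1, so this case is ruled out; weight (1/3)·0 = 0.
If it is in chest 2 (prior 1/3): chest 1 is available, opened with probability 2/7; weight (1/3)·(2/7) = 2/21.
If it is in chest 3 (prior 1/3): only chest 1 is available, probability 1; weight (1/3)·1 = 1/3.
The weights sum to 3/7.
So P(the ruby in chest 3 | the guide opened chest 1) = (1/3) / (3/7) = 7/9.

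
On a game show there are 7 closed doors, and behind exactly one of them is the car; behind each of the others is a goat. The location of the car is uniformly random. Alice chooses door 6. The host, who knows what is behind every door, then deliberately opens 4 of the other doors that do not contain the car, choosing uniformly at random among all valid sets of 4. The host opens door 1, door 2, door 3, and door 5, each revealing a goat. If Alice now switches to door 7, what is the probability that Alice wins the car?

Consider each possible location of the car in turn.
If it is behind any of doors 1, 2, 3, and 5 (prior 1/7 each): that door was opened and seen not to hold the prize — ruled out; weight (1/7)·0 = 0 each.
If it is behind either of doors 4 and 7 (prior 1/7 each): the host has 5 equally likely choices, so probability 1/5; weight (1/7)·(1/5) = 1/35 each.
If it is behind door 6 (prior 1/7): the host has 15 equally likely choices, so probability 1/15; weight (1/7)·(1/15) = 1/105.
The weights sum to 1/15.
So P(the car behind door 7 | the host opened door 1, door 2, door 3, and door 5) = (1/35) / (1/15) = 3/7.

3/7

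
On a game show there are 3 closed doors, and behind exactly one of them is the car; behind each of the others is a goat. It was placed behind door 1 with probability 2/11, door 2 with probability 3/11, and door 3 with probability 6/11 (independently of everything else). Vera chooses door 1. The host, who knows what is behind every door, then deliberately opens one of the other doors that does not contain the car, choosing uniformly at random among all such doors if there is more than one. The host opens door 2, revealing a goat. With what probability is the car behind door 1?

1/7

Condition on the true location of the car.
If it is behind door 1 (prior 2/11): the host has 2 equally likely choices, so probability 1/2; weight (2/11)·(1/2) = 1/11.
If it is behind door 2 (prior 3/11): the host opened door 2, so this case is ruled out; weight (3/11)·0 = 0.
If it is behind door 3 (prior 6/11): the host has no choice, probability 1; weight (6/11)·1 = 6/11.
The weights sum to 7/11.
So P(the car behind door 1 | the host opened door 2) = (1/11) / (7/11) = 1/7.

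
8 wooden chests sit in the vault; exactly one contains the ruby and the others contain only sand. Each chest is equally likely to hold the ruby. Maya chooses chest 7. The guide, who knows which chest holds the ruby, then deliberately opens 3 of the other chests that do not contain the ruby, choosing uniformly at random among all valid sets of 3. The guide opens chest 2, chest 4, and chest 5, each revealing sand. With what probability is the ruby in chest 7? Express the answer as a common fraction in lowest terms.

1/8

Consider each possible location of the ruby in turn.
If it is in any of chests 1, 3, 6, and 8 (prior 1/8 each): the guide has 20 equally likely choices, so probability 1/20; weight (1/8)·(1/20) = 1/160 each.
If it is in any of chests 2, 4, and 5 (prior 1/8 each): that chest was opened and seen not to hold the prize — ruled out; weight (1/8)·0 = 0 each.
If it is in chest 7 (prior 1/8): the guide has 35 equally likely choices, so probability 1/35; weight (1/8)·(1/35) = 1/280.
The weights sum to 1/35.
So P(the ruby in chest 7 | the guide opened chest 2, chest 4, and chest 5) = (1/280) / (1/35) = 1/8.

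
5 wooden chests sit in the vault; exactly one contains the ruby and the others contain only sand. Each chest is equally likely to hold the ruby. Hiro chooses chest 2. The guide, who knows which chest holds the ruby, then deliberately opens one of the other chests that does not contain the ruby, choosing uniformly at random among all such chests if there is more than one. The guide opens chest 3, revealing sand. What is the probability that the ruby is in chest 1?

Consider each possible location of the ruby in turn.
If it is in any of chests 1, 4, and 5 (prior 1/5 each): the guide has 3 equally likely choices, so probability 1/3; weight (1/5)·(1/3) = 1/15 each.
If it is in chest 2 (prior 1/5): the guide has 4 equally likely choices, so probability 1/4; weight (1/5)·(1/4) = 1/20.
If it is in chest 3 (prior 1/5): the guide opened chest 3, so this case is ruled out; weight (1/5)·0 = 0.
The weights sum to 1/4.
So P(the ruby in chest 1 | the guide opened chest 3) = (1/15) / (1/4) = 4/15.

4/15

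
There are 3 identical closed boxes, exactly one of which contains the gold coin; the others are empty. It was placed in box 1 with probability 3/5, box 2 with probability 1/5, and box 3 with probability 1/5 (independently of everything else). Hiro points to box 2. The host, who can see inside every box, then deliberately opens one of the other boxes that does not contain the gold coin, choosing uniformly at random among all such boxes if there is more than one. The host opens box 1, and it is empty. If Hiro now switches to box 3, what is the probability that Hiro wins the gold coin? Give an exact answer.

Consider each possible location of the gold coin in turn.
If it is in box 1 (prior 3/5): the host opened box 1, so this case is ruled out; weight (3/5)·0 = 0.
If it is in box 2 (prior 1/5): the host has 2 equally likely choices, so probability 1/2; weight (1/5)·(1/2) = 1/10.
If it is in box 3 (prior 1/5): the host has no choice, probability 1; weight (1/5)·1 = 1/5.
The weights sum to 3/10.
So P(the gold coin in box 3 | the host opened box 1) = (1/5) / (3/10) = 2/3.

2/3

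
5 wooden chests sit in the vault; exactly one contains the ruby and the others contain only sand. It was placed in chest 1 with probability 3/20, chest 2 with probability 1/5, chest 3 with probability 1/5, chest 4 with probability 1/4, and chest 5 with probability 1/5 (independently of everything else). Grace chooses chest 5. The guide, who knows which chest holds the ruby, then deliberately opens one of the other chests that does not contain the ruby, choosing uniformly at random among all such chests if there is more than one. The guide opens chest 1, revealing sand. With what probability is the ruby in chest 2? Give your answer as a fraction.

Apply Bayes' rule, conditioning on where the ruby actually is.
If it is in chest 1 (prior 3/20): the guide opened chest 1, so this case is ruled out; weight (3/20)·0 = 0.
If it is in either of chests 2 and 3 (prior 1/5 each): the guide has 3 equally likely choices, so probability 1/3; weight (1/5)·(1/3) = 1/15 each.
If it is in chest 4 (prior 1/4): the guide has 3 equally likely choices, so probability 1/3; weight (1/4)·(1/3) = 1/12.
If it is in chest 5 (prior 1/5): the guide has 4 equally likely choices, so probability 1/4; weight (1/5)·(1/4) = 1/20.
The weights sum to 4/15.
So P(the ruby in chest 2 | the guide opened chest 1) = (1/15) / (4/15) = 1/4.

1/4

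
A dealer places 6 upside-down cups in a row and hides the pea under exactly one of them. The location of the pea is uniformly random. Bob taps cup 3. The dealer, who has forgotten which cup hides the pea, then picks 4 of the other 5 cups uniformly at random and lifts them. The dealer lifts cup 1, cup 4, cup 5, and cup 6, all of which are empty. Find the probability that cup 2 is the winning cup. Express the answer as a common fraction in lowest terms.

Apply Bayes' rule, conditioning on where the pea actually is.
If it is under any of cups 1, 4, 5, and 6 (prior 1/6 each): that cup was opened and seen not to hold the prize — ruled out; weight (1/6)·0 = 0 each.
If it is under either of cups 2 and 3 (prior 1/6 each): the dealer picks exactly this set with probability 1/5 regardless, and none is the prize; weight (1/6)·(1/5) = 1/30 each.
The weights sum to 1/15.
So P(the pea under cup 2 | the dealer opened cup 1, cup 4, cup 5, and cup 6) = (1/30) / (1/15) = 1/2.

1/2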